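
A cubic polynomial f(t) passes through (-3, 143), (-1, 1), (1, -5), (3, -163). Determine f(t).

Write f(t) = at^3 + bt^2 + ct + d. Substituting each data point gives a linear system:
  -27a + 9b - 3c + d = 143
  -a + b - c + d = 1
  a + b + c + d = -5
  27a + 9b + 3c + d = -163
Solving the system yields a = -6, b = -1, c = 3, d = -1.
So f(t) = -6t³ - t² + 3t - 1.
Check: f(-1) = 1. ✓

f(t) = -6t^3 - t^2 + 3t - 1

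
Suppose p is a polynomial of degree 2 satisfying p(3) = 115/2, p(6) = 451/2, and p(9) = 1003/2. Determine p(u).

p(u) = 6u^2 + 2u - 5/2

Write p(u) = au^2 + bu + c. Substituting each data point gives a linear system:
  9a + 3b + c = 115/2
  36a + 6b + c = 451/2
  81a + 9b + c = 1003/2
Solving the system yields a = 6, b = 2, c = -5/2.
So p(u) = 6u^2 + 2u - 5/2.
Check: p(3) = 115/2. ✓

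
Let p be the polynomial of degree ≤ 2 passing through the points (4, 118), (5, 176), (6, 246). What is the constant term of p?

6

Write p(s) = as^2 + bs + c. Substituting each data point gives a linear system:
  16a + 4b + c = 118
  25a + 5b + c = 176
  36a + 6b + c = 246
Solving the system yields a = 6, b = 4, c = 6.
So p(s) = 6s^2 + 4s + 6.
The constant term is 6.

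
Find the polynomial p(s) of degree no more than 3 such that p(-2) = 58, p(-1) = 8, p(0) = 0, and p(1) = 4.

Using the Lagrange interpolation formula with nodes -2, -1, 0, 1:
  L_0(s) = (s + 1)s(s - 1) / -6
  L_1(s) = (s + 2)s(s - 1) / 2
  L_2(s) = (s + 2)(s + 1)(s - 1) / -2
  L_3(s) = (s + 2)(s + 1)s / 6
Then p(s) = 58·L_0(s) + 8·L_1(s) + 0·L_2(s) + 4·L_3(s).
Expanding and collecting terms gives p(s) = -5s^3 + 6s^2 + 3s.
Check: p(-1) = 8. ✓

p(s) = -5s^3 + 6s^2 + 3s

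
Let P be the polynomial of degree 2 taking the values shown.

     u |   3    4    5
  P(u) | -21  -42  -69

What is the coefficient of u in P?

0

Write P(u) = au^2 + bu + c. Substituting each data point gives a linear system:
  9a + 3b + c = -21
  16a + 4b + c = -42
  25a + 5b + c = -69
Solving the system yields a = -3, b = 0, c = 6.
So P(u) = -3u^2 + 6.
The coefficient of u is 0.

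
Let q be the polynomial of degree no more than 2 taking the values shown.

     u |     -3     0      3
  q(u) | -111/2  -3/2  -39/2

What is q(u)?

Using the Lagrange interpolation formula with nodes -3, 0, 3:
  L_0(u) = u(u - 3) / 18
  L_1(u) = (u + 3)(u - 3) / -9
  L_2(u) = (u + 3)u / 18
Then q(u) = -111/2·L_0(u) - 3/2·L_1(u) - 39/2·L_2(u).
Expanding and collecting terms gives q(u) = -4u^2 + 6u - 3/2.
Check: q(0) = -3/2. ✓

q(u) = -4u^2 + 6u - 3/2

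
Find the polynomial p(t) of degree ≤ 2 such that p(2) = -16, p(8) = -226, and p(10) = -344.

p(t) = -3t^2 - 5t + 6

Using the Lagrange interpolation formula with nodes 2, 8, 10:
  L_0(t) = (t - 8)(t - 10) / 48
  L_1(t) = (t - 2)(t - 10) / -12
  L_2(t) = (t - 2)(t - 8) / 16
Then p(t) = -16·L_0(t) - 226·L_1(t) - 344·L_2(t).
Expanding and collecting terms gives p(t) = -3t^2 - 5t + 6.
Check: p(10) = -344. ✓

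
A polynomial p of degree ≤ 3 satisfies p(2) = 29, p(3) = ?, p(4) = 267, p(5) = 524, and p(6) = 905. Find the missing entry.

110

The 4 known points determine the degree-3 polynomial uniquely.
Write p(s) = as^3 + bs^2 + cs + d. Substituting each data point gives a linear system:
  8a + 4b + 2c + d = 29
  64a + 16b + 4c + d = 267
  125a + 25b + 5c + d = 524
  216a + 36b + 6c + d = 905
Solving the system yields a = 4, b = 2, c = -5, d = -1.
So p(s) = 4s³ + 2s² - 5s - 1.
Then p(3) = 110.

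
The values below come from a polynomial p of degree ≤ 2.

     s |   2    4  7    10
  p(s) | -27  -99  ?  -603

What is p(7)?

-297

The 3 known points determine the degree-2 polynomial uniquely.
Write p(s) = as^2 + bs + c. Substituting each data point gives a linear system:
  4a + 2b + c = -27
  16a + 4b + c = -99
  100a + 10b + c = -603
Solving the system yields a = -6, b = 0, c = -3.
So p(s) = -6s^2 - 3.
Then p(7) = -297.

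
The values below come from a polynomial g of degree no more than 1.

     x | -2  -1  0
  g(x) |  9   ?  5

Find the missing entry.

On equispaced nodes a degree-1 polynomial has vanishing second forward difference, so
  g(-2) - 2·g(-1) + g(0) = 0.
Substituting the known values and solving for g(-1):
  -2·g(-1) = -14
  g(-1) = 7.

7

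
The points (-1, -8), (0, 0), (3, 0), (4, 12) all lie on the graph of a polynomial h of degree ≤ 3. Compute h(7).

168

Write h(u) = au^3 + bu^2 + cu + d. Substituting each data point gives a linear system:
  -a + b - c + d = -8
  d = 0
  27a + 9b + 3c + d = 0
  64a + 16b + 4c + d = 12
Solving the system yields a = 1, b = -4, c = 3, d = 0.
So h(u) = u^3 - 4u^2 + 3u.
Then h(7) = 168.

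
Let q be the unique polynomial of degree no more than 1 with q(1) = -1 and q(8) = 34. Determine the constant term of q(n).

Write q(n) = an + b. Substituting each data point gives a linear system:
  a + b = -1
  8a + b = 34
Solving the system yields a = 5, b = -6.
So q(n) = 5n - 6.
The constant term is -6.

-6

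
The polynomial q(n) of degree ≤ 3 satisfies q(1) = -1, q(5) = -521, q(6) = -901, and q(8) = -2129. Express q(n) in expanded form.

Write q(n) = an^3 + bn^2 + cn + d. Substituting each data point gives a linear system:
  a + b + c + d = -1
  125a + 25b + 5c + d = -521
  216a + 36b + 6c + d = -901
  512a + 64b + 8c + d = -2129
Solving the system yields a = -4, b = -2, c = 6, d = -1.
So q(n) = -4n^3 - 2n^2 + 6n - 1.
Check: q(6) = -901. ✓

q(n) = -4n^3 - 2n^2 + 6n - 1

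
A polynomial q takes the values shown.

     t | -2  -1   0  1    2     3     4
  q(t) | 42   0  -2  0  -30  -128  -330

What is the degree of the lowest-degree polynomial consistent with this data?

3

Forward differences of the values at t = -2, -1, 0, 1, 2, 3, 4:
  q  : 42  0  -2  0  -30  -128  -330
  Δ  : -42  -2  2  -30  -98  -202
  Δ^2: 40  4  -32  -68  -104
  Δ^3: -36  -36  -36  -36
  Δ^4: 0  0  0
  Δ^5: 0  0
  Δ^6: 0
The third differences are constant (-36) and nonzero, while all higher differences vanish, so the minimal degree is 3.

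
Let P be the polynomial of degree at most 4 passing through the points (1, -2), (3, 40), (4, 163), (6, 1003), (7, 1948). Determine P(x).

P(x) = x^4 - x^3 - 3x^2 + 6x - 5

Write P(x) = ax^4 + bx^3 + cx^2 + dx + e. Substituting each data point gives a linear system:
  a + b + c + d + e = -2
  81a + 27b + 9c + 3d + e = 40
  256a + 64b + 16c + 4d + e = 163
  1296a + 216b + 36c + 6d + e = 1003
  2401a + 343b + 49c + 7d + e = 1948
Solving the system yields a = 1, b = -1, c = -3, d = 6, e = -5.
So P(x) = x^4 - x^3 - 3x^2 + 6x - 5.
Check: P(3) = 40. ✓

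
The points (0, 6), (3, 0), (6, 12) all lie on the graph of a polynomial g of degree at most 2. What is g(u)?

Write g(u) = au^2 + bu + c. Substituting each data point gives a linear system:
  c = 6
  9a + 3b + c = 0
  36a + 6b + c = 12
Solving the system yields a = 1, b = -5, c = 6.
So g(u) = u² - 5u + 6.
Check: g(0) = 6. ✓

g(u) = u^2 - 5u + 6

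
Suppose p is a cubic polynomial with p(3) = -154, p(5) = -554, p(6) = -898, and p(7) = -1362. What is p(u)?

Write p(u) = au^3 + bu^2 + cu + d. Substituting each data point gives a linear system:
  27a + 9b + 3c + d = -154
  125a + 25b + 5c + d = -554
  216a + 36b + 6c + d = -898
  343a + 49b + 7c + d = -1362
Solving the system yields a = -3, b = -6, c = -5, d = -4.
So p(u) = -3u^3 - 6u^2 - 5u - 4.
Check: p(3) = -154. ✓

p(u) = -3u^3 - 6u^2 - 5u - 4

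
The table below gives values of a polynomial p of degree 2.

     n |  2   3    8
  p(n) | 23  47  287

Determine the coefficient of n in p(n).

4

Write p(n) = an^2 + bn + c. Substituting each data point gives a linear system:
  4a + 2b + c = 23
  9a + 3b + c = 47
  64a + 8b + c = 287
Solving the system yields a = 4, b = 4, c = -1.
So p(n) = 4n^2 + 4n - 1.
The coefficient of n is 4.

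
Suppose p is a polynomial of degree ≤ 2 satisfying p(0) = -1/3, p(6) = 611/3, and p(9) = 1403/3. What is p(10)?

Write p(n) = an^2 + bn + c. Substituting each data point gives a linear system:
  c = -1/3
  36a + 6b + c = 611/3
  81a + 9b + c = 1403/3
Solving the system yields a = 6, b = -2, c = -1/3.
So p(n) = 6n² - 2n - 1/3.
Then p(10) = 1739/3.

1739/3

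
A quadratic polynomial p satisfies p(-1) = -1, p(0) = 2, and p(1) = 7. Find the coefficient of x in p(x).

Write p(x) = ax^2 + bx + c. Substituting each data point gives a linear system:
  a - b + c = -1
  c = 2
  a + b + c = 7
Solving the system yields a = 1, b = 4, c = 2.
So p(x) = x² + 4x + 2.
The coefficient of x is 4.

4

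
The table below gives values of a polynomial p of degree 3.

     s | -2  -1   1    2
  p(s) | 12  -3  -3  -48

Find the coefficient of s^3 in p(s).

-5

Write p(s) = as^3 + bs^2 + cs + d. Substituting each data point gives a linear system:
  -8a + 4b - 2c + d = 12
  -a + b - c + d = -3
  a + b + c + d = -3
  8a + 4b + 2c + d = -48
Solving the system yields a = -5, b = -5, c = 5, d = 2.
So p(s) = -5s³ - 5s² + 5s + 2.
The leading coefficient is -5.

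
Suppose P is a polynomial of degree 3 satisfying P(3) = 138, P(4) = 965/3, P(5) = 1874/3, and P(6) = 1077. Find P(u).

P(u) = 5u^3 - (1/3)u^2 + u + 3

Write P(u) = au^3 + bu^2 + cu + d. Substituting each data point gives a linear system:
  27a + 9b + 3c + d = 138
  64a + 16b + 4c + d = 965/3
  125a + 25b + 5c + d = 1874/3
  216a + 36b + 6c + d = 1077
Solving the system yields a = 5, b = -1/3, c = 1, d = 3.
So P(u) = 5u^3 - (1/3)u^2 + u + 3.
Check: P(4) = 965/3. ✓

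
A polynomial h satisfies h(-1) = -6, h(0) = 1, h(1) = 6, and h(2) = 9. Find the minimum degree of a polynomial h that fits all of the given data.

2

Forward differences of the values at n = -1, 0, 1, 2:
  h  : -6  1  6  9
  Δ  : 7  5  3
  Δ^2: -2  -2
  Δ^3: 0
The second differences are constant (-2) and nonzero, while all higher differences vanish, so the minimal degree is 2.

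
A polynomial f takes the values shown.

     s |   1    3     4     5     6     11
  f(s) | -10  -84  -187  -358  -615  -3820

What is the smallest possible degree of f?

3

Divided differences on the nodes 1, 3, 4, 5, 6, 11:
  order 0: -10  -84  -187  -358  -615  -3820
  order 1: -37  -103  -171  -257  -641
  order 2: -22  -34  -43  -64
  order 3: -3  -3  -3
  order 4: 0  0
  order 5: 0
The order-3 divided differences are all -3 (nonzero) and every higher order vanishes, so the data lies on a polynomial of degree exactly 3.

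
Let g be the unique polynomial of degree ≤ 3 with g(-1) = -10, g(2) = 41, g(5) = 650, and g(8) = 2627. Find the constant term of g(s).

-5

Write g(s) = as^3 + bs^2 + cs + d. Substituting each data point gives a linear system:
  -a + b - c + d = -10
  8a + 4b + 2c + d = 41
  125a + 25b + 5c + d = 650
  512a + 64b + 8c + d = 2627
Solving the system yields a = 5, b = 1, c = 1, d = -5.
So g(s) = 5s^3 + s^2 + s - 5.
The constant term is -5.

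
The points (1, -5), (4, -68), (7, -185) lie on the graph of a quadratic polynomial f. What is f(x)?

Using the Lagrange interpolation formula with nodes 1, 4, 7:
  L_0(x) = (x - 4)(x - 7) / 18
  L_1(x) = (x - 1)(x - 7) / -9
  L_2(x) = (x - 1)(x - 4) / 18
Then f(x) = -5·L_0(x) - 68·L_1(x) - 185·L_2(x).
Expanding and collecting terms gives f(x) = -3x² - 6x + 4.
Check: f(7) = -185. ✓

f(x) = -3x^2 - 6x + 4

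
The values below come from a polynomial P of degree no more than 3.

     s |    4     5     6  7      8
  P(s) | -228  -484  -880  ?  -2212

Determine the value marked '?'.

-1446

On equispaced nodes a degree-3 polynomial has vanishing fourth forward difference, so
  P(4) - 4·P(5) + 6·P(6) - 4·P(7) + P(8) = 0.
Substituting the known values and solving for P(7):
  -4·P(7) = 5784
  P(7) = -1446.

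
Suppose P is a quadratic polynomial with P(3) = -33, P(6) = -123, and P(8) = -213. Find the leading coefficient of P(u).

-3

Write P(u) = au^2 + bu + c. Substituting each data point gives a linear system:
  9a + 3b + c = -33
  36a + 6b + c = -123
  64a + 8b + c = -213
Solving the system yields a = -3, b = -3, c = 3.
So P(u) = -3u^2 - 3u + 3.
The leading coefficient is -3.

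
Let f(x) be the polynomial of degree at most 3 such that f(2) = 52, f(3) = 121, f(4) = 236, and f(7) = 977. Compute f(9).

Write f(x) = ax^3 + bx^2 + cx + d. Substituting each data point gives a linear system:
  8a + 4b + 2c + d = 52
  27a + 9b + 3c + d = 121
  64a + 16b + 4c + d = 236
  343a + 49b + 7c + d = 977
Solving the system yields a = 2, b = 5, c = 6, d = 4.
So f(x) = 2x³ + 5x² + 6x + 4.
Then f(9) = 1921.

1921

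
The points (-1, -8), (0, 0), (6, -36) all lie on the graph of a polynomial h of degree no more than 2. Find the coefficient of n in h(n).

Write h(n) = an^2 + bn + c. Substituting each data point gives a linear system:
  a - b + c = -8
  c = 0
  36a + 6b + c = -36
Solving the system yields a = -2, b = 6, c = 0.
So h(n) = -2n² + 6n.
The coefficient of n is 6.

6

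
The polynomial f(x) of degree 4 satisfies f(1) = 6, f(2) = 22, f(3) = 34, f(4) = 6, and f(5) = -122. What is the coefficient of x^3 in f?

Write f(x) = ax^4 + bx^3 + cx^2 + dx + e. Substituting each data point gives a linear system:
  a + b + c + d + e = 6
  16a + 8b + 4c + 2d + e = 22
  81a + 27b + 9c + 3d + e = 34
  256a + 64b + 16c + 4d + e = 6
  625a + 125b + 25c + 5d + e = -122
Solving the system yields a = -1, b = 4, c = -1, d = 6, e = -2.
So f(x) = -x⁴ + 4x³ - x² + 6x - 2.
The coefficient of x^3 is 4.

4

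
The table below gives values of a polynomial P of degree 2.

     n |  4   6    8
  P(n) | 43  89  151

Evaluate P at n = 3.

Write P(n) = an^2 + bn + c. Substituting each data point gives a linear system:
  16a + 4b + c = 43
  36a + 6b + c = 89
  64a + 8b + c = 151
Solving the system yields a = 2, b = 3, c = -1.
So P(n) = 2n^2 + 3n - 1.
Then P(3) = 26.

26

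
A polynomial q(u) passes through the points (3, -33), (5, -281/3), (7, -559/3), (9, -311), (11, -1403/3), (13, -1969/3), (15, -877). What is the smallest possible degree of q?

2

Forward differences of the values at u = 3, 5, 7, 9, 11, 13, 15:
  q  : -33  -281/3  -559/3  -311  -1403/3  -1969/3  -877
  Δ  : -182/3  -278/3  -374/3  -470/3  -566/3  -662/3
  Δ^2: -32  -32  -32  -32  -32
  Δ^3: 0  0  0  0
  Δ^4: 0  0  0
  Δ^5: 0  0
  Δ^6: 0
The second differences are constant (-32) and nonzero, while all higher differences vanish, so the minimal degree is 2.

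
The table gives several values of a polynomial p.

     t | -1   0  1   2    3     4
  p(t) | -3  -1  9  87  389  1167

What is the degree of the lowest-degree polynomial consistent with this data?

Forward differences of the values at t = -1, 0, 1, 2, 3, 4:
  p  : -3  -1  9  87  389  1167
  Δ  : 2  10  78  302  778
  Δ^2: 8  68  224  476
  Δ^3: 60  156  252
  Δ^4: 96  96
  Δ^5: 0
The fourth differences are constant (96) and nonzero, while all higher differences vanish, so the minimal degree is 4.

4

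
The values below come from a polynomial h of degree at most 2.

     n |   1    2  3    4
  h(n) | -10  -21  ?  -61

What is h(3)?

The 3 known points determine the degree-2 polynomial uniquely.
Write h(n) = an^2 + bn + c. Substituting each data point gives a linear system:
  a + b + c = -10
  4a + 2b + c = -21
  16a + 4b + c = -61
Solving the system yields a = -3, b = -2, c = -5.
So h(n) = -3n^2 - 2n - 5.
Then h(3) = -38.

-38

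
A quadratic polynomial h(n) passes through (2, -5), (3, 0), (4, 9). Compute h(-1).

4

Forward differences of the values at n = 2, 3, 4:
  h  : -5  0  9
  Δ  : 5  9
  Δ^2: 4
The second differences are constant, confirming degree 2.
Interpolating (Newton forward form) and evaluating at n = -1 gives h(-1) = 4.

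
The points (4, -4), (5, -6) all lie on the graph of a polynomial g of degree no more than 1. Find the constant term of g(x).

4

Write g(x) = ax + b. Substituting each data point gives a linear system:
  4a + b = -4
  5a + b = -6
Solving the system yields a = -2, b = 4.
So g(x) = -2x + 4.
The constant term is 4.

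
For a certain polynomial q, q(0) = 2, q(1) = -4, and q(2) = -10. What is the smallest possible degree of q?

1

Forward differences of the values at t = 0, 1, 2:
  q  : 2  -4  -10
  Δ  : -6  -6
  Δ^2: 0
The first differences are constant (-6) and nonzero, while all higher differences vanish, so the minimal degree is 1.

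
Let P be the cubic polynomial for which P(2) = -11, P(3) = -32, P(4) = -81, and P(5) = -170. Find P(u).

Using the Lagrange interpolation formula with nodes 2, 3, 4, 5:
  L_0(u) = (u - 3)(u - 4)(u - 5) / -6
  L_1(u) = (u - 2)(u - 4)(u - 5) / 2
  L_2(u) = (u - 2)(u - 3)(u - 5) / -2
  L_3(u) = (u - 2)(u - 3)(u - 4) / 6
Then P(u) = -11·L_0(u) - 32·L_1(u) - 81·L_2(u) - 170·L_3(u).
Expanding and collecting terms gives P(u) = -2u³ + 4u² - 3u - 5.
Check: P(2) = -11. ✓

P(u) = -2u^3 + 4u^2 - 3u - 5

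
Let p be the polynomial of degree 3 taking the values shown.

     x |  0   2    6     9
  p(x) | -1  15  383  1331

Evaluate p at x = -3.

Write p(x) = ax^3 + bx^2 + cx + d. Substituting each data point gives a linear system:
  d = -1
  8a + 4b + 2c + d = 15
  216a + 36b + 6c + d = 383
  729a + 81b + 9c + d = 1331
Solving the system yields a = 2, b = -2, c = 4, d = -1.
So p(x) = 2x^3 - 2x^2 + 4x - 1.
Then p(-3) = -85.

-85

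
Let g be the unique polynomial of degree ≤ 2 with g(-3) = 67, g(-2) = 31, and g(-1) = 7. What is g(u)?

g(u) = 6u^2 - 6u - 5

Using the Lagrange interpolation formula with nodes -3, -2, -1:
  L_0(u) = (u + 2)(u + 1) / 2
  L_1(u) = (u + 3)(u + 1) / -1
  L_2(u) = (u + 3)(u + 2) / 2
Then g(u) = 67·L_0(u) + 31·L_1(u) + 7·L_2(u).
Expanding and collecting terms gives g(u) = 6u² - 6u - 5.
Check: g(-3) = 67. ✓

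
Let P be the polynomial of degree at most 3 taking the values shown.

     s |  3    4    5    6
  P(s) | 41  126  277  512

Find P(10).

2652

Using the Lagrange interpolation formula with nodes 3, 4, 5, 6:
  L_0(s) = (s - 4)(s - 5)(s - 6) / -6
  L_1(s) = (s - 3)(s - 5)(s - 6) / 2
  L_2(s) = (s - 3)(s - 4)(s - 6) / -2
  L_3(s) = (s - 3)(s - 4)(s - 5) / 6
Then P(s) = 41·L_0(s) + 126·L_1(s) + 277·L_2(s) + 512·L_3(s).
Expanding and collecting terms gives P(s) = 3s³ - 3s² - 5s + 2.
Evaluating at s = 10: P(10) = 2652.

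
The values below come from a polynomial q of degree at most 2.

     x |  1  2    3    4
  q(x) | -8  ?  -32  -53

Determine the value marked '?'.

The 3 known points determine the degree-2 polynomial uniquely.
Write q(x) = ax^2 + bx + c. Substituting each data point gives a linear system:
  a + b + c = -8
  9a + 3b + c = -32
  16a + 4b + c = -53
Solving the system yields a = -3, b = 0, c = -5.
So q(x) = -3x^2 - 5.
Then q(2) = -17.

-17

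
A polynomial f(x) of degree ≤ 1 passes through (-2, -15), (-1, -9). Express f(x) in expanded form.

f(x) = 6x - 3

Using the Lagrange interpolation formula with nodes -2, -1:
  L_0(x) = (x + 1) / -1
  L_1(x) = (x + 2) / 1
Then f(x) = -15·L_0(x) - 9·L_1(x).
Expanding and collecting terms gives f(x) = 6x - 3.
Check: f(-1) = -9. ✓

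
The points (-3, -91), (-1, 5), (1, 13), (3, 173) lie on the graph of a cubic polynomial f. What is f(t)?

Using the Lagrange interpolation formula with nodes -3, -1, 1, 3:
  L_0(t) = (t + 1)(t - 1)(t - 3) / -48
  L_1(t) = (t + 3)(t - 1)(t - 3) / 16
  L_2(t) = (t + 3)(t + 1)(t - 3) / -16
  L_3(t) = (t + 3)(t + 1)(t - 1) / 48
Then f(t) = -91·L_0(t) + 5·L_1(t) + 13·L_2(t) + 173·L_3(t).
Expanding and collecting terms gives f(t) = 5t^3 + 4t^2 - t + 5.
Check: f(3) = 173. ✓

f(t) = 5t^3 + 4t^2 - t + 5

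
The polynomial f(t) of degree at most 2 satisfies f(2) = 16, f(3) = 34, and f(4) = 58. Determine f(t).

f(t) = 3t^2 + 3t - 2

Using the Lagrange interpolation formula with nodes 2, 3, 4:
  L_0(t) = (t - 3)(t - 4) / 2
  L_1(t) = (t - 2)(t - 4) / -1
  L_2(t) = (t - 2)(t - 3) / 2
Then f(t) = 16·L_0(t) + 34·L_1(t) + 58·L_2(t).
Expanding and collecting terms gives f(t) = 3t^2 + 3t - 2.
Check: f(3) = 34. ✓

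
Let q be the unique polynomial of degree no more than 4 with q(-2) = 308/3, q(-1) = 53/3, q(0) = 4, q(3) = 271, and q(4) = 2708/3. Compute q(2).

Write q(n) = an^4 + bn^3 + cn^2 + dn + e. Substituting each data point gives a linear system:
  16a - 8b + 4c - 2d + e = 308/3
  a - b + c - d + e = 53/3
  e = 4
  81a + 27b + 9c + 3d + e = 271
  256a + 64b + 16c + 4d + e = 2708/3
Solving the system yields a = 4, b = -2, c = 5/3, d = -6, e = 4.
So q(n) = 4n^4 - 2n^3 + (5/3)n^2 - 6n + 4.
Then q(2) = 140/3.

140/3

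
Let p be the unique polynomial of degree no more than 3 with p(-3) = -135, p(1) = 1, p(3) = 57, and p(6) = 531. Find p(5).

297

Using the Lagrange interpolation formula with nodes -3, 1, 3, 6:
  L_0(t) = (t - 1)(t - 3)(t - 6) / -216
  L_1(t) = (t + 3)(t - 3)(t - 6) / 40
  L_2(t) = (t + 3)(t - 1)(t - 6) / -36
  L_3(t) = (t + 3)(t - 1)(t - 3) / 135
Then p(t) = -135·L_0(t) + 1·L_1(t) + 57·L_2(t) + 531·L_3(t).
Expanding and collecting terms gives p(t) = 3t³ - 4t² + 5t - 3.
Evaluating at t = 5: p(5) = 297.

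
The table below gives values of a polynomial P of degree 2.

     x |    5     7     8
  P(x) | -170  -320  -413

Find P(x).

Using the Lagrange interpolation formula with nodes 5, 7, 8:
  L_0(x) = (x - 7)(x - 8) / 6
  L_1(x) = (x - 5)(x - 8) / -2
  L_2(x) = (x - 5)(x - 7) / 3
Then P(x) = -170·L_0(x) - 320·L_1(x) - 413·L_2(x).
Expanding and collecting terms gives P(x) = -6x^2 - 3x - 5.
Check: P(7) = -320. ✓

P(x) = -6x^2 - 3x - 5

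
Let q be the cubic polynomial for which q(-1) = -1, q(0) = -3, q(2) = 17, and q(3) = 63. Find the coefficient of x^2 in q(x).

2

Write q(x) = ax^3 + bx^2 + cx + d. Substituting each data point gives a linear system:
  -a + b - c + d = -1
  d = -3
  8a + 4b + 2c + d = 17
  27a + 9b + 3c + d = 63
Solving the system yields a = 2, b = 2, c = -2, d = -3.
So q(x) = 2x^3 + 2x^2 - 2x - 3.
The coefficient of x^2 is 2.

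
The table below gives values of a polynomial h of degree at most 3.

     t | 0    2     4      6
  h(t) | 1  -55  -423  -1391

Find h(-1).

2

Forward differences of the values at t = 0, 2, 4, 6:
  h  : 1  -55  -423  -1391
  Δ  : -56  -368  -968
  Δ^2: -312  -600
  Δ^3: -288
The third differences are constant, confirming degree 3.
Interpolating (Newton forward form) and evaluating at t = -1 gives h(-1) = 2.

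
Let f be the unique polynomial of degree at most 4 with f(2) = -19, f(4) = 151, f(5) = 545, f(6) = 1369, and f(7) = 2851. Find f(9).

Write f(t) = at^4 + bt^3 + ct^2 + dt + e. Substituting each data point gives a linear system:
  16a + 8b + 4c + 2d + e = -19
  256a + 64b + 16c + 4d + e = 151
  625a + 125b + 25c + 5d + e = 545
  1296a + 216b + 36c + 6d + e = 1369
  2401a + 343b + 49c + 7d + e = 2851
Solving the system yields a = 2, b = -6, c = 3, d = -5, e = -5.
So f(t) = 2t^4 - 6t^3 + 3t^2 - 5t - 5.
Then f(9) = 8941.

8941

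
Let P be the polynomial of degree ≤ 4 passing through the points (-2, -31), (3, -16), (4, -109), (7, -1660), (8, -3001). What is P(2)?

5

Using the Lagrange interpolation formula with nodes -2, 3, 4, 7, 8:
  L_0(u) = (u - 3)(u - 4)(u - 7)(u - 8) / 2700
  L_1(u) = (u + 2)(u - 4)(u - 7)(u - 8) / -100
  L_2(u) = (u + 2)(u - 3)(u - 7)(u - 8) / 72
  L_3(u) = (u + 2)(u - 3)(u - 4)(u - 8) / -108
  L_4(u) = (u + 2)(u - 3)(u - 4)(u - 7) / 200
Then P(u) = -31·L_0(u) - 16·L_1(u) - 109·L_2(u) - 1660·L_3(u) - 3001·L_4(u).
Expanding and collecting terms gives P(u) = -u^4 + 2u^3 + u^2 + u - 1.
Evaluating at u = 2: P(2) = 5.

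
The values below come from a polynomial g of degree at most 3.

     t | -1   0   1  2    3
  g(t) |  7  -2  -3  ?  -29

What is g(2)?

On equispaced nodes a degree-3 polynomial has vanishing fourth forward difference, so
  g(-1) - 4·g(0) + 6·g(1) - 4·g(2) + g(3) = 0.
Substituting the known values and solving for g(2):
  -4·g(2) = 32
  g(2) = -8.

-8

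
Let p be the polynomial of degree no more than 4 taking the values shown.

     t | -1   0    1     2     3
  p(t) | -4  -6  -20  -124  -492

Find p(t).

Write p(t) = at^4 + bt^3 + ct^2 + dt + e. Substituting each data point gives a linear system:
  a - b + c - d + e = -4
  e = -6
  a + b + c + d + e = -20
  16a + 8b + 4c + 2d + e = -124
  81a + 27b + 9c + 3d + e = -492
Solving the system yields a = -4, b = -5, c = -2, d = -3, e = -6.
So p(t) = -4t⁴ - 5t³ - 2t² - 3t - 6.
Check: p(-1) = -4. ✓

p(t) = -4t^4 - 5t^3 - 2t^2 - 3t - 6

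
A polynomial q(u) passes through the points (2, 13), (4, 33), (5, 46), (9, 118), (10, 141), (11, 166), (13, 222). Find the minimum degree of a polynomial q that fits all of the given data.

Divided differences on the nodes 2, 4, 5, 9, 10, 11, 13:
  order 0: 13  33  46  118  141  166  222
  order 1: 10  13  18  23  25  28
  order 2: 1  1  1  1  1
  order 3: 0  0  0  0
  order 4: 0  0  0
  order 5: 0  0
  order 6: 0
The order-2 divided differences are all 1 (nonzero) and every higher order vanishes, so the data lies on a polynomial of degree exactly 2.

2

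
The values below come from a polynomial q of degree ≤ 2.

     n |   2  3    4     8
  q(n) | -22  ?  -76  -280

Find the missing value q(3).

-45

The 3 known points determine the degree-2 polynomial uniquely.
Write q(n) = an^2 + bn + c. Substituting each data point gives a linear system:
  4a + 2b + c = -22
  16a + 4b + c = -76
  64a + 8b + c = -280
Solving the system yields a = -4, b = -3, c = 0.
So q(n) = -4n² - 3n.
Then q(3) = -45.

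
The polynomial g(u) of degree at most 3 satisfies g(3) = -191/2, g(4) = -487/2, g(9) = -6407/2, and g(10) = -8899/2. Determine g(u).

Using the Lagrange interpolation formula with nodes 3, 4, 9, 10:
  L_0(u) = (u - 4)(u - 9)(u - 10) / -42
  L_1(u) = (u - 3)(u - 9)(u - 10) / 30
  L_2(u) = (u - 3)(u - 4)(u - 10) / -30
  L_3(u) = (u - 3)(u - 4)(u - 9) / 42
Then g(u) = -191/2·L_0(u) - 487/2·L_1(u) - 6407/2·L_2(u) - 8899/2·L_3(u).
Expanding and collecting terms gives g(u) = -5u^3 + 6u^2 - 5u + 1/2.
Check: g(10) = -8899/2. ✓

g(u) = -5u^3 + 6u^2 - 5u + 1/2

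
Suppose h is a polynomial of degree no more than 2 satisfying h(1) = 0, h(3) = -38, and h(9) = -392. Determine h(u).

h(u) = -5u^2 + u + 4

Write h(u) = au^2 + bu + c. Substituting each data point gives a linear system:
  a + b + c = 0
  9a + 3b + c = -38
  81a + 9b + c = -392
Solving the system yields a = -5, b = 1, c = 4.
So h(u) = -5u^2 + u + 4.
Check: h(9) = -392. ✓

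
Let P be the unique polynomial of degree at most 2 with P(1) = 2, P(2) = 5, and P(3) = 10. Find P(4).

17

Write P(x) = ax^2 + bx + c. Substituting each data point gives a linear system:
  a + b + c = 2
  4a + 2b + c = 5
  9a + 3b + c = 10
Solving the system yields a = 1, b = 0, c = 1.
So P(x) = x^2 + 1.
Then P(4) = 17.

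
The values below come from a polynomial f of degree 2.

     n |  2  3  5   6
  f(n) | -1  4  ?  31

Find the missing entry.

20

The 3 known points determine the degree-2 polynomial uniquely.
Write f(n) = an^2 + bn + c. Substituting each data point gives a linear system:
  4a + 2b + c = -1
  9a + 3b + c = 4
  36a + 6b + c = 31
Solving the system yields a = 1, b = 0, c = -5.
So f(n) = n^2 - 5.
Then f(5) = 20.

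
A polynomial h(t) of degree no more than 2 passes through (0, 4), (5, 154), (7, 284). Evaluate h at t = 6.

214

Write h(t) = at^2 + bt + c. Substituting each data point gives a linear system:
  c = 4
  25a + 5b + c = 154
  49a + 7b + c = 284
Solving the system yields a = 5, b = 5, c = 4.
So h(t) = 5t^2 + 5t + 4.
Then h(6) = 214.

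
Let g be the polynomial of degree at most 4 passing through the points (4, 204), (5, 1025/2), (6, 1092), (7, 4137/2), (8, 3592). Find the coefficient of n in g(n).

5

Write g(n) = an^4 + bn^3 + cn^2 + dn + e. Substituting each data point gives a linear system:
  256a + 64b + 16c + 4d + e = 204
  625a + 125b + 25c + 5d + e = 1025/2
  1296a + 216b + 36c + 6d + e = 1092
  2401a + 343b + 49c + 7d + e = 4137/2
  4096a + 512b + 64c + 8d + e = 3592
Solving the system yields a = 1, b = -1, c = -1/2, d = 5, e = 0.
So g(n) = n^4 - n^3 - (1/2)n^2 + 5n.
The coefficient of n is 5.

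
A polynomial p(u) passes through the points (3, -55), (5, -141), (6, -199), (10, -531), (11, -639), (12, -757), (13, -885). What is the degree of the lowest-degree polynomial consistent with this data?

2

Divided differences on the nodes 3, 5, 6, 10, 11, 12, 13:
  order 0: -55  -141  -199  -531  -639  -757  -885
  order 1: -43  -58  -83  -108  -118  -128
  order 2: -5  -5  -5  -5  -5
  order 3: 0  0  0  0
  order 4: 0  0  0
  order 5: 0  0
  order 6: 0
The order-2 divided differences are all -5 (nonzero) and every higher order vanishes, so the data lies on a polynomial of degree exactly 2.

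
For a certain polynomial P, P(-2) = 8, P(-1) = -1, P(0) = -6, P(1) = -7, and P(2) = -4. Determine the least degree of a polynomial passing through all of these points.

Forward differences of the values at x = -2, -1, 0, 1, 2:
  P  : 8  -1  -6  -7  -4
  Δ  : -9  -5  -1  3
  Δ^2: 4  4  4
  Δ^3: 0  0
  Δ^4: 0
The second differences are constant (4) and nonzero, while all higher differences vanish, so the minimal degree is 2.

2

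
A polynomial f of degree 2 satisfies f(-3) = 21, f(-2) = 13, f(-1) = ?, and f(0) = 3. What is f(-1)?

7

The 3 known points determine the degree-2 polynomial uniquely.
Write f(u) = au^2 + bu + c. Substituting each data point gives a linear system:
  9a - 3b + c = 21
  4a - 2b + c = 13
  c = 3
Solving the system yields a = 1, b = -3, c = 3.
So f(u) = u^2 - 3u + 3.
Then f(-1) = 7.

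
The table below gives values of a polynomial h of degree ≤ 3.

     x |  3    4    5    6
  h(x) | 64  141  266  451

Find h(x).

Using the Lagrange interpolation formula with nodes 3, 4, 5, 6:
  L_0(x) = (x - 4)(x - 5)(x - 6) / -6
  L_1(x) = (x - 3)(x - 5)(x - 6) / 2
  L_2(x) = (x - 3)(x - 4)(x - 6) / -2
  L_3(x) = (x - 3)(x - 4)(x - 5) / 6
Then h(x) = 64·L_0(x) + 141·L_1(x) + 266·L_2(x) + 451·L_3(x).
Expanding and collecting terms gives h(x) = 2x³ + 3x + 1.
Check: h(3) = 64. ✓

h(x) = 2x^3 + 3x + 1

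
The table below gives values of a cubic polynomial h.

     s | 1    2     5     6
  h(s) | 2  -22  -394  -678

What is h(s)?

Write h(s) = as^3 + bs^2 + cs + d. Substituting each data point gives a linear system:
  a + b + c + d = 2
  8a + 4b + 2c + d = -22
  125a + 25b + 5c + d = -394
  216a + 36b + 6c + d = -678
Solving the system yields a = -3, b = -1, c = 0, d = 6.
So h(s) = -3s^3 - s^2 + 6.
Check: h(5) = -394. ✓

h(s) = -3s^3 - s^2 + 6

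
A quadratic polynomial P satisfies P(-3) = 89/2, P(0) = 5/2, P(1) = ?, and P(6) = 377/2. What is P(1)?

17/2

The 3 known points determine the degree-2 polynomial uniquely.
Write P(n) = an^2 + bn + c. Substituting each data point gives a linear system:
  9a - 3b + c = 89/2
  c = 5/2
  36a + 6b + c = 377/2
Solving the system yields a = 5, b = 1, c = 5/2.
So P(n) = 5n^2 + n + 5/2.
Then P(1) = 17/2.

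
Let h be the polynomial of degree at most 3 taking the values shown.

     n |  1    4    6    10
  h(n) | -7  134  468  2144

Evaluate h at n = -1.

-1

Using the Lagrange interpolation formula with nodes 1, 4, 6, 10:
  L_0(n) = (n - 4)(n - 6)(n - 10) / -135
  L_1(n) = (n - 1)(n - 6)(n - 10) / 36
  L_2(n) = (n - 1)(n - 4)(n - 10) / -40
  L_3(n) = (n - 1)(n - 4)(n - 6) / 216
Then h(n) = -7·L_0(n) + 134·L_1(n) + 468·L_2(n) + 2144·L_3(n).
Expanding and collecting terms gives h(n) = 2n^3 + 2n^2 - 5n - 6.
Evaluating at n = -1: h(-1) = -1.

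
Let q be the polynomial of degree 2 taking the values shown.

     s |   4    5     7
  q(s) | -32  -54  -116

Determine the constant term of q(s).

Write q(s) = as^2 + bs + c. Substituting each data point gives a linear system:
  16a + 4b + c = -32
  25a + 5b + c = -54
  49a + 7b + c = -116
Solving the system yields a = -3, b = 5, c = -4.
So q(s) = -3s^2 + 5s - 4.
The constant term is -4.

-4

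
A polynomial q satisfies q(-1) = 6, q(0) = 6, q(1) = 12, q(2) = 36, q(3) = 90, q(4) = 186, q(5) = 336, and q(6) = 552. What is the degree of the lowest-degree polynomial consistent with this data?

Forward differences of the values at n = -1, 0, 1, 2, 3, 4, 5, 6:
  q  : 6  6  12  36  90  186  336  552
  Δ  : 0  6  24  54  96  150  216
  Δ^2: 6  18  30  42  54  66
  Δ^3: 12  12  12  12  12
  Δ^4: 0  0  0  0
  Δ^5: 0  0  0
  Δ^6: 0  0
  Δ^7: 0
The third differences are constant (12) and nonzero, while all higher differences vanish, so the minimal degree is 3.

3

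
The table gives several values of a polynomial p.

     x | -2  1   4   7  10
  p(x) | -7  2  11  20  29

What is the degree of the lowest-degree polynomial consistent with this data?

1

Forward differences of the values at x = -2, 1, 4, 7, 10:
  p  : -7  2  11  20  29
  Δ  : 9  9  9  9
  Δ^2: 0  0  0
  Δ^3: 0  0
  Δ^4: 0
The first differences are constant (9) and nonzero, while all higher differences vanish, so the minimal degree is 1.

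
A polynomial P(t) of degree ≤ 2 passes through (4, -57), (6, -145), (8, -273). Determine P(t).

Write P(t) = at^2 + bt + c. Substituting each data point gives a linear system:
  16a + 4b + c = -57
  36a + 6b + c = -145
  64a + 8b + c = -273
Solving the system yields a = -5, b = 6, c = -1.
So P(t) = -5t² + 6t - 1.
Check: P(8) = -273. ✓

P(t) = -5t^2 + 6t - 1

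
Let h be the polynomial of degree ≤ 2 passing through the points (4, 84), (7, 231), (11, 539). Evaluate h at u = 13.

741

Write h(u) = au^2 + bu + c. Substituting each data point gives a linear system:
  16a + 4b + c = 84
  49a + 7b + c = 231
  121a + 11b + c = 539
Solving the system yields a = 4, b = 5, c = 0.
So h(u) = 4u^2 + 5u.
Then h(13) = 741.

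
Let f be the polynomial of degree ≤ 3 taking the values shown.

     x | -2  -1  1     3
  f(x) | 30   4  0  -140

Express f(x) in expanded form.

f(x) = -5x^3 - 2x^2 + 3x + 4

Write f(x) = ax^3 + bx^2 + cx + d. Substituting each data point gives a linear system:
  -8a + 4b - 2c + d = 30
  -a + b - c + d = 4
  a + b + c + d = 0
  27a + 9b + 3c + d = -140
Solving the system yields a = -5, b = -2, c = 3, d = 4.
So f(x) = -5x^3 - 2x^2 + 3x + 4.
Check: f(-2) = 30. ✓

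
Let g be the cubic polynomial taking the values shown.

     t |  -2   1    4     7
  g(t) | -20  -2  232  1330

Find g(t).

Using the Lagrange interpolation formula with nodes -2, 1, 4, 7:
  L_0(t) = (t - 1)(t - 4)(t - 7) / -162
  L_1(t) = (t + 2)(t - 4)(t - 7) / 54
  L_2(t) = (t + 2)(t - 1)(t - 7) / -54
  L_3(t) = (t + 2)(t - 1)(t - 4) / 162
Then g(t) = -20·L_0(t) - 2·L_1(t) + 232·L_2(t) + 1330·L_3(t).
Expanding and collecting terms gives g(t) = 4t³ - 6t.
Check: g(-2) = -20. ✓

g(t) = 4t^3 - 6t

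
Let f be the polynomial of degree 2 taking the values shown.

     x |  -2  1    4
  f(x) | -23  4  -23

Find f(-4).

Forward differences of the values at x = -2, 1, 4:
  f  : -23  4  -23
  Δ  : 27  -27
  Δ^2: -54
The second differences are constant, confirming degree 2.
Interpolating (Newton forward form) and evaluating at x = -4 gives f(-4) = -71.

-71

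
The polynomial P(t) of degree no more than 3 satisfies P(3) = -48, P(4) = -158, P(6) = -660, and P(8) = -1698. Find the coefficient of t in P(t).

3

Write P(t) = at^3 + bt^2 + ct + d. Substituting each data point gives a linear system:
  27a + 9b + 3c + d = -48
  64a + 16b + 4c + d = -158
  216a + 36b + 6c + d = -660
  512a + 64b + 8c + d = -1698
Solving the system yields a = -4, b = 5, c = 3, d = 6.
So P(t) = -4t^3 + 5t^2 + 3t + 6.
The coefficient of t is 3.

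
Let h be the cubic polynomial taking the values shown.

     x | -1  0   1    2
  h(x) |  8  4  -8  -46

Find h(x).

Write h(x) = ax^3 + bx^2 + cx + d. Substituting each data point gives a linear system:
  -a + b - c + d = 8
  d = 4
  a + b + c + d = -8
  8a + 4b + 2c + d = -46
Solving the system yields a = -3, b = -4, c = -5, d = 4.
So h(x) = -3x^3 - 4x^2 - 5x + 4.
Check: h(1) = -8. ✓

h(x) = -3x^3 - 4x^2 - 5x + 4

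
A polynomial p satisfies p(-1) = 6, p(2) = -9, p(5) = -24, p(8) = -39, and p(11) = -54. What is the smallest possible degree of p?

Forward differences of the values at u = -1, 2, 5, 8, 11:
  p  : 6  -9  -24  -39  -54
  Δ  : -15  -15  -15  -15
  Δ^2: 0  0  0
  Δ^3: 0  0
  Δ^4: 0
The first differences are constant (-15) and nonzero, while all higher differences vanish, so the minimal degree is 1.

1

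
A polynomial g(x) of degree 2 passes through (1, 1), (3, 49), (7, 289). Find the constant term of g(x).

Write g(x) = ax^2 + bx + c. Substituting each data point gives a linear system:
  a + b + c = 1
  9a + 3b + c = 49
  49a + 7b + c = 289
Solving the system yields a = 6, b = 0, c = -5.
So g(x) = 6x^2 - 5.
The constant term is -5.

-5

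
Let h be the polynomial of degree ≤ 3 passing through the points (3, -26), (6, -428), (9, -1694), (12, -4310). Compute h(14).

Forward differences of the values at x = 3, 6, 9, 12:
  h  : -26  -428  -1694  -4310
  Δ  : -402  -1266  -2616
  Δ^2: -864  -1350
  Δ^3: -486
The third differences are constant, confirming degree 3.
Interpolating (Newton forward form) and evaluating at x = 14 gives h(14) = -7044.

-7044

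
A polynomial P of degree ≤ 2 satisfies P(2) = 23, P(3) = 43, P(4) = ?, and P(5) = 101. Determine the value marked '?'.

The 3 known points determine the degree-2 polynomial uniquely.
Write P(s) = as^2 + bs + c. Substituting each data point gives a linear system:
  4a + 2b + c = 23
  9a + 3b + c = 43
  25a + 5b + c = 101
Solving the system yields a = 3, b = 5, c = 1.
So P(s) = 3s^2 + 5s + 1.
Then P(4) = 69.

69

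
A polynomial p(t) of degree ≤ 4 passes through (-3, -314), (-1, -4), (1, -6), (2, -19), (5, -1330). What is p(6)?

-2951

Using the Lagrange interpolation formula with nodes -3, -1, 1, 2, 5:
  L_0(t) = (t + 1)(t - 1)(t - 2)(t - 5) / 320
  L_1(t) = (t + 3)(t - 1)(t - 2)(t - 5) / -72
  L_2(t) = (t + 3)(t + 1)(t - 2)(t - 5) / 32
  L_3(t) = (t + 3)(t + 1)(t - 1)(t - 5) / -45
  L_4(t) = (t + 3)(t + 1)(t - 1)(t - 2) / 576
Then p(t) = -314·L_0(t) - 4·L_1(t) - 6·L_2(t) - 19·L_3(t) - 1330·L_4(t).
Expanding and collecting terms gives p(t) = -3t⁴ + 4t³ + 3t² - 5t - 5.
Evaluating at t = 6: p(6) = -2951.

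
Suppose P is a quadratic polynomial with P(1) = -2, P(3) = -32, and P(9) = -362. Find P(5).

Using the Lagrange interpolation formula with nodes 1, 3, 9:
  L_0(x) = (x - 3)(x - 9) / 16
  L_1(x) = (x - 1)(x - 9) / -12
  L_2(x) = (x - 1)(x - 3) / 48
Then P(x) = -2·L_0(x) - 32·L_1(x) - 362·L_2(x).
Expanding and collecting terms gives P(x) = -5x² + 5x - 2.
Evaluating at x = 5: P(5) = -102.

-102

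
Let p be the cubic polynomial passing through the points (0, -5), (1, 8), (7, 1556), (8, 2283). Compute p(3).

148

Using the Lagrange interpolation formula with nodes 0, 1, 7, 8:
  L_0(u) = (u - 1)(u - 7)(u - 8) / -56
  L_1(u) = u(u - 7)(u - 8) / 42
  L_2(u) = u(u - 1)(u - 8) / -42
  L_3(u) = u(u - 1)(u - 7) / 56
Then p(u) = -5·L_0(u) + 8·L_1(u) + 1556·L_2(u) + 2283·L_3(u).
Expanding and collecting terms gives p(u) = 4u^3 + 3u^2 + 6u - 5.
Evaluating at u = 3: p(3) = 148.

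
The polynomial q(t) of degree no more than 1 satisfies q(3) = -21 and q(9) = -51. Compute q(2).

-16

Using the Lagrange interpolation formula with nodes 3, 9:
  L_0(t) = (t - 9) / -6
  L_1(t) = (t - 3) / 6
Then q(t) = -21·L_0(t) - 51·L_1(t).
Expanding and collecting terms gives q(t) = -5t - 6.
Evaluating at t = 2: q(2) = -16.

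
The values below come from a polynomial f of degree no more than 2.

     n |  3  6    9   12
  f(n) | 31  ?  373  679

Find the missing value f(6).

157

The 3 known points determine the degree-2 polynomial uniquely.
Write f(n) = an^2 + bn + c. Substituting each data point gives a linear system:
  9a + 3b + c = 31
  81a + 9b + c = 373
  144a + 12b + c = 679
Solving the system yields a = 5, b = -3, c = -5.
So f(n) = 5n^2 - 3n - 5.
Then f(6) = 157.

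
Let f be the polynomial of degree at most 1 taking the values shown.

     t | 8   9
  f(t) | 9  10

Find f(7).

8

Write f(t) = at + b. Substituting each data point gives a linear system:
  8a + b = 9
  9a + b = 10
Solving the system yields a = 1, b = 1.
So f(t) = t + 1.
Then f(7) = 8.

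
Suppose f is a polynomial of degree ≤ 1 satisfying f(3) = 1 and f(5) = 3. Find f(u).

Using the Lagrange interpolation formula with nodes 3, 5:
  L_0(u) = (u - 5) / -2
  L_1(u) = (u - 3) / 2
Then f(u) = 1·L_0(u) + 3·L_1(u).
Expanding and collecting terms gives f(u) = u - 2.
Check: f(5) = 3. ✓

f(u) = u - 2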